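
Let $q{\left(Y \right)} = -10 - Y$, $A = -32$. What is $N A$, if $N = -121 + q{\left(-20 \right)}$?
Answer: $3552$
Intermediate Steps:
$N = -111$ ($N = -121 - -10 = -121 + \left(-10 + 20\right) = -121 + 10 = -111$)
$N A = \left(-111\right) \left(-32\right) = 3552$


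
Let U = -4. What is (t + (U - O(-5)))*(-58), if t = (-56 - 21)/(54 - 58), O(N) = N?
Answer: -2349/2 ≈ -1174.5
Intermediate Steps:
t = 77/4 (t = -77/(-4) = -77*(-¼) = 77/4 ≈ 19.250)
(t + (U - O(-5)))*(-58) = (77/4 + (-4 - 1*(-5)))*(-58) = (77/4 + (-4 + 5))*(-58) = (77/4 + 1)*(-58) = (81/4)*(-58) = -2349/2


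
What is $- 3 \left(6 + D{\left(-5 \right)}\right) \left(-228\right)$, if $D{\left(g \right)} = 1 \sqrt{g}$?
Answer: $4104 + 684 i \sqrt{5} \approx 4104.0 + 1529.5 i$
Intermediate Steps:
$D{\left(g \right)} = \sqrt{g}$
$- 3 \left(6 + D{\left(-5 \right)}\right) \left(-228\right) = - 3 \left(6 + \sqrt{-5}\right) \left(-228\right) = - 3 \left(6 + i \sqrt{5}\right) \left(-228\right) = \left(-18 - 3 i \sqrt{5}\right) \left(-228\right) = 4104 + 684 i \sqrt{5}$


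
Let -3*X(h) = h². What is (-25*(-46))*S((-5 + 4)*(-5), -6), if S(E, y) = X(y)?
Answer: -13800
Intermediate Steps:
X(h) = -h²/3
S(E, y) = -y²/3
(-25*(-46))*S((-5 + 4)*(-5), -6) = (-25*(-46))*(-⅓*(-6)²) = 1150*(-⅓*36) = 1150*(-12) = -13800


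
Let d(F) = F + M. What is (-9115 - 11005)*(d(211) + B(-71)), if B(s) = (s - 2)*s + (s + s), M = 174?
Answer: -109171120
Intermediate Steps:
B(s) = 2*s + s*(-2 + s) (B(s) = (-2 + s)*s + 2*s = s*(-2 + s) + 2*s = 2*s + s*(-2 + s))
d(F) = 174 + F (d(F) = F + 174 = 174 + F)
(-9115 - 11005)*(d(211) + B(-71)) = (-9115 - 11005)*((174 + 211) + (-71)²) = -20120*(385 + 5041) = -20120*5426 = -109171120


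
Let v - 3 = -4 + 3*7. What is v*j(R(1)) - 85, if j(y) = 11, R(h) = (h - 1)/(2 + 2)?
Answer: 135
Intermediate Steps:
R(h) = -1/4 + h/4 (R(h) = (-1 + h)/4 = (-1 + h)*(1/4) = -1/4 + h/4)
v = 20 (v = 3 + (-4 + 3*7) = 3 + (-4 + 21) = 3 + 17 = 20)
v*j(R(1)) - 85 = 20*11 - 85 = 220 - 85 = 135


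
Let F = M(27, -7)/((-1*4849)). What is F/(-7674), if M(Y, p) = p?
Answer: -7/37211226 ≈ -1.8812e-7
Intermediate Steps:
F = 7/4849 (F = -7/((-1*4849)) = -7/(-4849) = -7*(-1/4849) = 7/4849 ≈ 0.0014436)
F/(-7674) = (7/4849)/(-7674) = (7/4849)*(-1/7674) = -7/37211226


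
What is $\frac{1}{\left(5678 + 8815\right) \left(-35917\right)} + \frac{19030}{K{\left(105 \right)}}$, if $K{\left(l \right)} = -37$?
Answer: $- \frac{9905972891467}{19260167997} \approx -514.32$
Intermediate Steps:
$\frac{1}{\left(5678 + 8815\right) \left(-35917\right)} + \frac{19030}{K{\left(105 \right)}} = \frac{1}{\left(5678 + 8815\right) \left(-35917\right)} + \frac{19030}{-37} = \frac{1}{14493} \left(- \frac{1}{35917}\right) + 19030 \left(- \frac{1}{37}\right) = \frac{1}{14493} \left(- \frac{1}{35917}\right) - \frac{19030}{37} = - \frac{1}{520545081} - \frac{19030}{37} = - \frac{9905972891467}{19260167997}$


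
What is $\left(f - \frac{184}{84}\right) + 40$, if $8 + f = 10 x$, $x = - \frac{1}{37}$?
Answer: $\frac{22952}{777} \approx 29.539$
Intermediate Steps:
$x = - \frac{1}{37}$ ($x = \left(-1\right) \frac{1}{37} = - \frac{1}{37} \approx -0.027027$)
$f = - \frac{306}{37}$ ($f = -8 + 10 \left(- \frac{1}{37}\right) = -8 - \frac{10}{37} = - \frac{306}{37} \approx -8.2703$)
$\left(f - \frac{184}{84}\right) + 40 = \left(- \frac{306}{37} - \frac{184}{84}\right) + 40 = \left(- \frac{306}{37} - \frac{46}{21}\right) + 40 = - \frac{8128}{777} + 40 = \frac{22952}{777}$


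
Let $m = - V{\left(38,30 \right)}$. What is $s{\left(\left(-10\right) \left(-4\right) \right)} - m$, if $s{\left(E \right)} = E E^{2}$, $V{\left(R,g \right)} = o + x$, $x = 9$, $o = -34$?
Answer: $63975$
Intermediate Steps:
$V{\left(R,g \right)} = -25$ ($V{\left(R,g \right)} = -34 + 9 = -25$)
$m = 25$ ($m = \left(-1\right) \left(-25\right) = 25$)
$s{\left(E \right)} = E^{3}$
$s{\left(\left(-10\right) \left(-4\right) \right)} - m = \left(\left(-10\right) \left(-4\right)\right)^{3} - 25 = 40^{3} - 25 = 64000 - 25 = 63975$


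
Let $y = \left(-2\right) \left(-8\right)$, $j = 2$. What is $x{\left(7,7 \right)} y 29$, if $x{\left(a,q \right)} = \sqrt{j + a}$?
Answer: $1392$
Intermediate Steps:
$y = 16$
$x{\left(a,q \right)} = \sqrt{2 + a}$
$x{\left(7,7 \right)} y 29 = \sqrt{2 + 7} \cdot 16 \cdot 29 = \sqrt{9} \cdot 16 \cdot 29 = 3 \cdot 16 \cdot 29 = 48 \cdot 29 = 1392$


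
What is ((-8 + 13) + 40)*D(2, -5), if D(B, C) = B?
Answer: 90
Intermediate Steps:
((-8 + 13) + 40)*D(2, -5) = ((-8 + 13) + 40)*2 = (5 + 40)*2 = 45*2 = 90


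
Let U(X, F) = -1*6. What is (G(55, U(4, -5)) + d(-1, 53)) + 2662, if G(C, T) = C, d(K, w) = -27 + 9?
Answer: 2699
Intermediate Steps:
d(K, w) = -18
U(X, F) = -6
(G(55, U(4, -5)) + d(-1, 53)) + 2662 = (55 - 18) + 2662 = 37 + 2662 = 2699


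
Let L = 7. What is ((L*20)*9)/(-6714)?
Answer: -70/373 ≈ -0.18767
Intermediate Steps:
((L*20)*9)/(-6714) = ((7*20)*9)/(-6714) = (140*9)*(-1/6714) = 1260*(-1/6714) = -70/373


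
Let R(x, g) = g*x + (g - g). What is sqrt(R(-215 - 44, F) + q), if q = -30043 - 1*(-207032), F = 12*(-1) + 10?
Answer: 33*sqrt(163) ≈ 421.32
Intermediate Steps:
F = -2 (F = -12 + 10 = -2)
R(x, g) = g*x (R(x, g) = g*x + 0 = g*x)
q = 176989 (q = -30043 + 207032 = 176989)
sqrt(R(-215 - 44, F) + q) = sqrt(-2*(-215 - 44) + 176989) = sqrt(-2*(-259) + 176989) = sqrt(518 + 176989) = sqrt(177507) = 33*sqrt(163)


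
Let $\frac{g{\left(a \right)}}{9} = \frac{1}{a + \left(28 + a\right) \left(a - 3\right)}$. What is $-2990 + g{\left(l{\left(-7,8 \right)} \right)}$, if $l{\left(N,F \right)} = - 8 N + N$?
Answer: $- \frac{1193009}{399} \approx -2990.0$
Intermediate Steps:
$l{\left(N,F \right)} = - 7 N$
$g{\left(a \right)} = \frac{9}{a + \left(-3 + a\right) \left(28 + a\right)}$ ($g{\left(a \right)} = \frac{9}{a + \left(28 + a\right) \left(a - 3\right)} = \frac{9}{a + \left(28 + a\right) \left(-3 + a\right)} = \frac{9}{a + \left(-3 + a\right) \left(28 + a\right)}$)
$-2990 + g{\left(l{\left(-7,8 \right)} \right)} = -2990 + \frac{9}{-84 + \left(\left(-7\right) \left(-7\right)\right)^{2} + 26 \left(\left(-7\right) \left(-7\right)\right)} = -2990 + \frac{9}{-84 + 49^{2} + 26 \cdot 49} = -2990 + \frac{9}{-84 + 2401 + 1274} = -2990 + \frac{9}{3591} = -2990 + 9 \cdot \frac{1}{3591} = -2990 + \frac{1}{399} = - \frac{1193009}{399}$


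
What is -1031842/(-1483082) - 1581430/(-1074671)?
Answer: 1727140520621/796912608011 ≈ 2.1673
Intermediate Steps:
-1031842/(-1483082) - 1581430/(-1074671) = -1031842*(-1/1483082) - 1581430*(-1/1074671) = 515921/741541 + 1581430/1074671 = 1727140520621/796912608011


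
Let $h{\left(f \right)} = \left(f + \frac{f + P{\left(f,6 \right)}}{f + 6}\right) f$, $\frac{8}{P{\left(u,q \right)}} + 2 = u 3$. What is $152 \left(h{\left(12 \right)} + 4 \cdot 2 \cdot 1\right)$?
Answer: $\frac{1241536}{51} \approx 24344.0$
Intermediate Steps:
$P{\left(u,q \right)} = \frac{8}{-2 + 3 u}$ ($P{\left(u,q \right)} = \frac{8}{-2 + u 3} = \frac{8}{-2 + 3 u}$)
$h{\left(f \right)} = f \left(f + \frac{f + \frac{8}{-2 + 3 f}}{6 + f}\right)$ ($h{\left(f \right)} = \left(f + \frac{f + \frac{8}{-2 + 3 f}}{f + 6}\right) f = \left(f + \frac{f + \frac{8}{-2 + 3 f}}{6 + f}\right) f = f \left(f + \frac{f + \frac{8}{-2 + 3 f}}{6 + f}\right)$)
$152 \left(h{\left(12 \right)} + 4 \cdot 2 \cdot 1\right) = 152 \left(\frac{12 \left(8 + 12 \left(-2 + 3 \cdot 12\right) \left(7 + 12\right)\right)}{\left(-2 + 3 \cdot 12\right) \left(6 + 12\right)} + 4 \cdot 2 \cdot 1\right) = 152 \left(\frac{12 \left(8 + 12 \left(-2 + 36\right) 19\right)}{\left(-2 + 36\right) 18} + 8 \cdot 1\right) = 152 \left(12 \cdot \frac{1}{34} \cdot \frac{1}{18} \left(8 + 12 \cdot 34 \cdot 19\right) + 8\right) = 152 \left(12 \cdot \frac{1}{34} \cdot \frac{1}{18} \left(8 + 7752\right) + 8\right) = 152 \left(12 \cdot \frac{1}{34} \cdot \frac{1}{18} \cdot 7760 + 8\right) = 152 \left(\frac{7760}{51} + 8\right) = 152 \cdot \frac{8168}{51} = \frac{1241536}{51}$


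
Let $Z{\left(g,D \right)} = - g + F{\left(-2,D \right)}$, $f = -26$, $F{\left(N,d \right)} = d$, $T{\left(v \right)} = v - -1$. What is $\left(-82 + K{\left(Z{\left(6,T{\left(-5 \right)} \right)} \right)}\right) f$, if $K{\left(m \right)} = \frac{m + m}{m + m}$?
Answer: $2106$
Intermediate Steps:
$T{\left(v \right)} = 1 + v$ ($T{\left(v \right)} = v + 1 = 1 + v$)
$Z{\left(g,D \right)} = D - g$ ($Z{\left(g,D \right)} = - g + D = D - g$)
$K{\left(m \right)} = 1$ ($K{\left(m \right)} = \frac{2 m}{2 m} = 2 m \frac{1}{2 m} = 1$)
$\left(-82 + K{\left(Z{\left(6,T{\left(-5 \right)} \right)} \right)}\right) f = \left(-82 + 1\right) \left(-26\right) = \left(-81\right) \left(-26\right) = 2106$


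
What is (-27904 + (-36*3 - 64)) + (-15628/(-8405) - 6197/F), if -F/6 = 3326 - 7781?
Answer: -1261469427749/44933130 ≈ -28074.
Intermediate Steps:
F = 26730 (F = -6*(3326 - 7781) = -6*(-4455) = 26730)
(-27904 + (-36*3 - 64)) + (-15628/(-8405) - 6197/F) = (-27904 + (-36*3 - 64)) + (-15628/(-8405) - 6197/26730) = (-27904 + (-108 - 64)) + (-15628*(-1/8405) - 6197*1/26730) = (-27904 - 172) + (15628/8405 - 6197/26730) = -28076 + 73130131/44933130 = -1261469427749/44933130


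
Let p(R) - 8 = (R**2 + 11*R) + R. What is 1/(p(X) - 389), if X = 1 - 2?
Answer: -1/392 ≈ -0.0025510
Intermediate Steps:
X = -1
p(R) = 8 + R**2 + 12*R (p(R) = 8 + ((R**2 + 11*R) + R) = 8 + (R**2 + 12*R) = 8 + R**2 + 12*R)
1/(p(X) - 389) = 1/((8 + (-1)**2 + 12*(-1)) - 389) = 1/((8 + 1 - 12) - 389) = 1/(-3 - 389) = 1/(-392) = -1/392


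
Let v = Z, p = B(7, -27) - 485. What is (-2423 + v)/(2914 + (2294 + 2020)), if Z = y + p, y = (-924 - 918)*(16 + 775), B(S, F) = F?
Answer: -1459957/7228 ≈ -201.99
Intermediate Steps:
y = -1457022 (y = -1842*791 = -1457022)
p = -512 (p = -27 - 485 = -512)
Z = -1457534 (Z = -1457022 - 512 = -1457534)
v = -1457534
(-2423 + v)/(2914 + (2294 + 2020)) = (-2423 - 1457534)/(2914 + (2294 + 2020)) = -1459957/(2914 + 4314) = -1459957/7228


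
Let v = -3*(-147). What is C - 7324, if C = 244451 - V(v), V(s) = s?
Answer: 236686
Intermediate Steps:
v = 441
C = 244010 (C = 244451 - 1*441 = 244451 - 441 = 244010)
C - 7324 = 244010 - 7324 = 236686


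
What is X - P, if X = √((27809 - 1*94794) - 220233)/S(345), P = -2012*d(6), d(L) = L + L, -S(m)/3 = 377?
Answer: 24144 - I*√287218/1131 ≈ 24144.0 - 0.47385*I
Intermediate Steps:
S(m) = -1131 (S(m) = -3*377 = -1131)
d(L) = 2*L
P = -24144 (P = -4024*6 = -2012*12 = -24144)
X = -I*√287218/1131 (X = √((27809 - 1*94794) - 220233)/(-1131) = √((27809 - 94794) - 220233)*(-1/1131) = √(-66985 - 220233)*(-1/1131) = √(-287218)*(-1/1131) = (I*√287218)*(-1/1131) = -I*√287218/1131 ≈ -0.47385*I)
X - P = -I*√287218/1131 - 1*(-24144) = -I*√287218/1131 + 24144 = 24144 - I*√287218/1131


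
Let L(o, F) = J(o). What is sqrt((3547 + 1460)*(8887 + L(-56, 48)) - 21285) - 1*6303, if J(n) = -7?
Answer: -6303 + 15*sqrt(197515) ≈ 363.40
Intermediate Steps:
L(o, F) = -7
sqrt((3547 + 1460)*(8887 + L(-56, 48)) - 21285) - 1*6303 = sqrt((3547 + 1460)*(8887 - 7) - 21285) - 1*6303 = sqrt(5007*8880 - 21285) - 6303 = sqrt(44462160 - 21285) - 6303 = sqrt(44440875) - 6303 = 15*sqrt(197515) - 6303 = -6303 + 15*sqrt(197515)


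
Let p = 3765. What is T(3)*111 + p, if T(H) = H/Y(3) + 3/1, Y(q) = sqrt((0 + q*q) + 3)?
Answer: 4098 + 111*sqrt(3)/2 ≈ 4194.1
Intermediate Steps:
Y(q) = sqrt(3 + q**2) (Y(q) = sqrt((0 + q**2) + 3) = sqrt(q**2 + 3) = sqrt(3 + q**2))
T(H) = 3 + H*sqrt(3)/6 (T(H) = H/(sqrt(3 + 3**2)) + 3/1 = H/(sqrt(3 + 9)) + 3*1 = H/(sqrt(12)) + 3 = H/((2*sqrt(3))) + 3 = H*(sqrt(3)/6) + 3 = H*sqrt(3)/6 + 3 = 3 + H*sqrt(3)/6)
T(3)*111 + p = (3 + (1/6)*3*sqrt(3))*111 + 3765 = (3 + sqrt(3)/2)*111 + 3765 = (333 + 111*sqrt(3)/2) + 3765 = 4098 + 111*sqrt(3)/2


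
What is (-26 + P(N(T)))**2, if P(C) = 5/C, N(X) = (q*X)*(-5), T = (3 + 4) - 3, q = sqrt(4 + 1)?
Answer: (520 + sqrt(5))**2/400 ≈ 681.83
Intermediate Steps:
q = sqrt(5) ≈ 2.2361
T = 4 (T = 7 - 3 = 4)
N(X) = -5*X*sqrt(5) (N(X) = (sqrt(5)*X)*(-5) = (X*sqrt(5))*(-5) = -5*X*sqrt(5))
(-26 + P(N(T)))**2 = (-26 + 5/((-5*4*sqrt(5))))**2 = (-26 + 5/((-20*sqrt(5))))**2 = (-26 + 5*(-sqrt(5)/100))**2 = (-26 - sqrt(5)/20)**2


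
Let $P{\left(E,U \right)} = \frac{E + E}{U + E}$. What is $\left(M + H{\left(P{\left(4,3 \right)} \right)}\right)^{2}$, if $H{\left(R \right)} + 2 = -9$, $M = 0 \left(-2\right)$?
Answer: $121$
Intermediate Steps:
$P{\left(E,U \right)} = \frac{2 E}{E + U}$
$M = 0$
$H{\left(R \right)} = -11$ ($H{\left(R \right)} = -2 - 9 = -11$)
$\left(M + H{\left(P{\left(4,3 \right)} \right)}\right)^{2} = \left(0 - 11\right)^{2} = \left(-11\right)^{2} = 121$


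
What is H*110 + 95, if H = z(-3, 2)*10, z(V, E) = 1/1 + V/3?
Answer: 95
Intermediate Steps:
z(V, E) = 1 + V/3 (z(V, E) = 1*1 + V*(⅓) = 1 + V/3)
H = 0 (H = (1 + (⅓)*(-3))*10 = (1 - 1)*10 = 0*10 = 0)
H*110 + 95 = 0*110 + 95 = 0 + 95 = 95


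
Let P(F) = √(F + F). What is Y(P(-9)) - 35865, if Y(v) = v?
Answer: -35865 + 3*I*√2 ≈ -35865.0 + 4.2426*I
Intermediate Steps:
P(F) = √2*√F (P(F) = √(2*F) = √2*√F)
Y(P(-9)) - 35865 = √2*√(-9) - 35865 = √2*(3*I) - 35865 = 3*I*√2 - 35865 = -35865 + 3*I*√2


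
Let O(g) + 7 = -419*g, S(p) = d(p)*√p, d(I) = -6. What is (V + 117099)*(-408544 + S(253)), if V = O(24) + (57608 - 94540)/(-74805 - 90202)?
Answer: -7215592262116096/165007 - 105970357104*√253/165007 ≈ -4.3739e+10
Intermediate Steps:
S(p) = -6*√p
O(g) = -7 - 419*g
V = -1660428509/165007 (V = (-7 - 419*24) + (57608 - 94540)/(-74805 - 90202) = (-7 - 10056) - 36932/(-165007) = -10063 - 36932*(-1/165007) = -10063 + 36932/165007 = -1660428509/165007 ≈ -10063.)
(V + 117099)*(-408544 + S(253)) = (-1660428509/165007 + 117099)*(-408544 - 6*√253) = 17661726184*(-408544 - 6*√253)/165007 = -7215592262116096/165007 - 105970357104*√253/165007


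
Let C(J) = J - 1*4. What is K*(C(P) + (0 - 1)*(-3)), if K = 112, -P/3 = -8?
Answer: 2576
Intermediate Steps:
P = 24 (P = -3*(-8) = 24)
C(J) = -4 + J (C(J) = J - 4 = -4 + J)
K*(C(P) + (0 - 1)*(-3)) = 112*((-4 + 24) + (0 - 1)*(-3)) = 112*(20 - 1*(-3)) = 112*(20 + 3) = 112*23 = 2576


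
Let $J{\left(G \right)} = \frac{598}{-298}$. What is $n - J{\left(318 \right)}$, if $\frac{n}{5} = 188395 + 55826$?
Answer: $\frac{181944944}{149} \approx 1.2211 \cdot 10^{6}$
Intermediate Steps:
$J{\left(G \right)} = - \frac{299}{149}$ ($J{\left(G \right)} = 598 \left(- \frac{1}{298}\right) = - \frac{299}{149}$)
$n = 1221105$ ($n = 5 \left(188395 + 55826\right) = 5 \cdot 244221 = 1221105$)
$n - J{\left(318 \right)} = 1221105 - - \frac{299}{149} = 1221105 + \frac{299}{149} = \frac{181944944}{149}$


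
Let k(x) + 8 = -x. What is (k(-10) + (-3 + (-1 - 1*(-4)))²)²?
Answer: 4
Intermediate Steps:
k(x) = -8 - x
(k(-10) + (-3 + (-1 - 1*(-4)))²)² = ((-8 - 1*(-10)) + (-3 + (-1 - 1*(-4)))²)² = ((-8 + 10) + (-3 + (-1 + 4))²)² = (2 + (-3 + 3)²)² = (2 + 0²)² = (2 + 0)² = 2² = 4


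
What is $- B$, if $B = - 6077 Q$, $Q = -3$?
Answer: $-18231$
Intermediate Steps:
$B = 18231$ ($B = \left(-6077\right) \left(-3\right) = 18231$)
$- B = \left(-1\right) 18231 = -18231$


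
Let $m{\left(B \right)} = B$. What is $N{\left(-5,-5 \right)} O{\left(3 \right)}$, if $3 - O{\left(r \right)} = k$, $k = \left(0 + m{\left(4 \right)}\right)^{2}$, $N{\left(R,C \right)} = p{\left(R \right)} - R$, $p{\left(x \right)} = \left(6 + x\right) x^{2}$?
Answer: $-390$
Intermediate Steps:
$p{\left(x \right)} = x^{2} \left(6 + x\right)$
$N{\left(R,C \right)} = - R + R^{2} \left(6 + R\right)$ ($N{\left(R,C \right)} = R^{2} \left(6 + R\right) - R = - R + R^{2} \left(6 + R\right)$)
$k = 16$ ($k = \left(0 + 4\right)^{2} = 4^{2} = 16$)
$O{\left(r \right)} = -13$ ($O{\left(r \right)} = 3 - 16 = -13$)
$N{\left(-5,-5 \right)} O{\left(3 \right)} = - 5 \left(-1 - 5 \left(6 - 5\right)\right) \left(-13\right) = - 5 \left(-1 - 5\right) \left(-13\right) = \left(-5\right) \left(-6\right) \left(-13\right) = 30 \left(-13\right) = -390$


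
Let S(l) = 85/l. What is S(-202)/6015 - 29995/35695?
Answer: -1457914357/1734819834 ≈ -0.84038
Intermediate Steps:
S(-202)/6015 - 29995/35695 = (85/(-202))/6015 - 29995/35695 = (85*(-1/202))*(1/6015) - 29995*1/35695 = -85/202*1/6015 - 5999/7139 = -17/243006 - 5999/7139 = -1457914357/1734819834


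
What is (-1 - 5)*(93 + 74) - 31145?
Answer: -32147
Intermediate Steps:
(-1 - 5)*(93 + 74) - 31145 = -6*167 - 31145 = -1002 - 31145 = -32147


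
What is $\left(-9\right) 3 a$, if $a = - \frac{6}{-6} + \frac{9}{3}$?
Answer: $-108$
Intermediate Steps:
$a = 4$ ($a = \left(-6\right) \left(- \frac{1}{6}\right) + 9 \cdot \frac{1}{3} = 1 + 3 = 4$)
$\left(-9\right) 3 a = \left(-9\right) 3 \cdot 4 = \left(-27\right) 4 = -108$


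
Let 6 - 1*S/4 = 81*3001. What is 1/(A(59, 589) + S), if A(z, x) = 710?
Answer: -1/971590 ≈ -1.0292e-6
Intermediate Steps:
S = -972300 (S = 24 - 324*3001 = 24 - 4*243081 = 24 - 972324 = -972300)
1/(A(59, 589) + S) = 1/(710 - 972300) = 1/(-971590) = -1/971590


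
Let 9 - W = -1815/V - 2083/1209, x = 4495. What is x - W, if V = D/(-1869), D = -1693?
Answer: 5077372148/2046837 ≈ 2480.6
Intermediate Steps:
V = 1693/1869 (V = -1693/(-1869) = -1693*(-1/1869) = 1693/1869 ≈ 0.90583)
W = 4123160167/2046837 (W = 9 - (-1815/1693/1869 - 2083/1209) = 9 - (-1815*1869/1693 - 2083*1/1209) = 9 - (-3392235/1693 - 2083/1209) = 9 - 1*(-4104738634/2046837) = 9 + 4104738634/2046837 = 4123160167/2046837 ≈ 2014.4)
x - W = 4495 - 1*4123160167/2046837 = 4495 - 4123160167/2046837 = 5077372148/2046837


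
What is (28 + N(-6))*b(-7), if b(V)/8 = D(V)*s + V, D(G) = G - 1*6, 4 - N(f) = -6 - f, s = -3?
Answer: 8192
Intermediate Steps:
N(f) = 10 + f (N(f) = 4 - (-6 - f) = 4 + (6 + f) = 10 + f)
D(G) = -6 + G (D(G) = G - 6 = -6 + G)
b(V) = 144 - 16*V (b(V) = 8*((-6 + V)*(-3) + V) = 8*((18 - 3*V) + V) = 8*(18 - 2*V) = 144 - 16*V)
(28 + N(-6))*b(-7) = (28 + (10 - 6))*(144 - 16*(-7)) = (28 + 4)*(144 + 112) = 32*256 = 8192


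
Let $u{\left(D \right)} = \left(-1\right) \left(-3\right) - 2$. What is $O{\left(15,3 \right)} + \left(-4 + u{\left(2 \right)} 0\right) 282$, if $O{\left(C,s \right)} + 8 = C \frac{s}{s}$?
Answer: $-1121$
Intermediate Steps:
$u{\left(D \right)} = 1$ ($u{\left(D \right)} = 3 - 2 = 1$)
$O{\left(C,s \right)} = -8 + C$ ($O{\left(C,s \right)} = -8 + C \frac{s}{s} = -8 + C 1 = -8 + C$)
$O{\left(15,3 \right)} + \left(-4 + u{\left(2 \right)} 0\right) 282 = \left(-8 + 15\right) + \left(-4 + 1 \cdot 0\right) 282 = 7 + \left(-4 + 0\right) 282 = 7 - 1128 = -1121$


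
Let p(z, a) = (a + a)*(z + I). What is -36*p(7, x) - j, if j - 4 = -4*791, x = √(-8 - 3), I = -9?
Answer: 3160 + 144*I*√11 ≈ 3160.0 + 477.59*I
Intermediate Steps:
x = I*√11 (x = √(-11) = I*√11 ≈ 3.3166*I)
p(z, a) = 2*a*(-9 + z) (p(z, a) = (a + a)*(z - 9) = (2*a)*(-9 + z) = 2*a*(-9 + z))
j = -3160 (j = 4 - 4*791 = 4 - 3164 = -3160)
-36*p(7, x) - j = -72*I*√11*(-9 + 7) - 1*(-3160) = -72*I*√11*(-2) + 3160 = -(-144)*I*√11 + 3160 = 144*I*√11 + 3160 = 3160 + 144*I*√11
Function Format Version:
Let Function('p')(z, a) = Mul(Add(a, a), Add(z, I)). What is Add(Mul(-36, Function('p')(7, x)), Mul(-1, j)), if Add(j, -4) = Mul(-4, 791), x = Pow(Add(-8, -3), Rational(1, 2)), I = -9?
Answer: Add(3160, Mul(144, I, Pow(11, Rational(1, 2)))) ≈ Add(3160.0, Mul(477.59, I))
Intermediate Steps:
x = Mul(I, Pow(11, Rational(1, 2))) (x = Pow(-11, Rational(1, 2)) = Mul(I, Pow(11, Rational(1, 2))) ≈ Mul(3.3166, I))
Function('p')(z, a) = Mul(2, a, Add(-9, z)) (Function('p')(z, a) = Mul(Add(a, a), Add(z, -9)) = Mul(Mul(2, a), Add(-9, z)) = Mul(2, a, Add(-9, z)))
j = -3160 (j = Add(4, Mul(-4, 791)) = Add(4, -3164) = -3160)
Add(Mul(-36, Function('p')(7, x)), Mul(-1, j)) = Add(Mul(-36, Mul(2, Mul(I, Pow(11, Rational(1, 2))), Add(-9, 7))), Mul(-1, -3160)) = Add(Mul(-36, Mul(2, Mul(I, Pow(11, Rational(1, 2))), -2)), 3160) = Add(Mul(-36, Mul(-4, I, Pow(11, Rational(1, 2)))), 3160) = Add(Mul(144, I, Pow(11, Rational(1, 2))), 3160) = Add(3160, Mul(144, I, Pow(11, Rational(1, 2))))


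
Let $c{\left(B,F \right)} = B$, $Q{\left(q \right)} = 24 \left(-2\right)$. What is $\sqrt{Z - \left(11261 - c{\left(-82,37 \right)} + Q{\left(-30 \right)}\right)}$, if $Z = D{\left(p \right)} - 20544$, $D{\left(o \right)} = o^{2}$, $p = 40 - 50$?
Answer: $i \sqrt{31739} \approx 178.15 i$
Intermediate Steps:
$p = -10$ ($p = 40 - 50 = -10$)
$Q{\left(q \right)} = -48$
$Z = -20444$ ($Z = \left(-10\right)^{2} - 20544 = 100 - 20544 = -20444$)
$\sqrt{Z - \left(11261 - c{\left(-82,37 \right)} + Q{\left(-30 \right)}\right)} = \sqrt{-20444 - 11295} = \sqrt{-31739} = i \sqrt{31739}$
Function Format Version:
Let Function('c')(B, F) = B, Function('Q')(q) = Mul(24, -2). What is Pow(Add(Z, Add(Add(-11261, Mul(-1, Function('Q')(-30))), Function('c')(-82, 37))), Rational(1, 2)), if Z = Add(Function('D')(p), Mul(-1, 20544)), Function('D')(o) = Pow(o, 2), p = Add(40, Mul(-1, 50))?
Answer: Mul(I, Pow(31739, Rational(1, 2))) ≈ Mul(178.15, I)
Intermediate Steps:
p = -10 (p = Add(40, -50) = -10)
Function('Q')(q) = -48
Z = -20444 (Z = Add(Pow(-10, 2), Mul(-1, 20544)) = Add(100, -20544) = -20444)
Pow(Add(Z, Add(Add(-11261, Mul(-1, Function('Q')(-30))), Function('c')(-82, 37))), Rational(1, 2)) = Pow(Add(-20444, Add(Add(-11261, Mul(-1, -48)), -82)), Rational(1, 2)) = Pow(Add(-20444, Add(Add(-11261, 48), -82)), Rational(1, 2)) = Pow(Add(-20444, Add(-11213, -82)), Rational(1, 2)) = Pow(Add(-20444, -11295), Rational(1, 2)) = Pow(-31739, Rational(1, 2)) = Mul(I, Pow(31739, Rational(1, 2)))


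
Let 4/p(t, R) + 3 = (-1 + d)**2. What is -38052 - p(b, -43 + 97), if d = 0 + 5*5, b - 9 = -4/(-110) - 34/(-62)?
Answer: -21803800/573 ≈ -38052.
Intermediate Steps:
b = 16342/1705 (b = 9 + (-4/(-110) - 34/(-62)) = 9 + (-4*(-1/110) - 34*(-1/62)) = 9 + (2/55 + 17/31) = 9 + 997/1705 = 16342/1705 ≈ 9.5847)
d = 25 (d = 0 + 25 = 25)
p(t, R) = 4/573 (p(t, R) = 4/(-3 + (-1 + 25)**2) = 4/(-3 + 24**2) = 4/(-3 + 576) = 4/573)
-38052 - p(b, -43 + 97) = -38052 - 1*4/573 = -38052 - 4/573 = -21803800/573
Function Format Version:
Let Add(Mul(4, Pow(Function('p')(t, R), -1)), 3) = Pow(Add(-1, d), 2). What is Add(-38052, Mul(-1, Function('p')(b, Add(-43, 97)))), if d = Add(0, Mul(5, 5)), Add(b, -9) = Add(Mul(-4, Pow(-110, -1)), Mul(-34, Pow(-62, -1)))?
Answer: Rational(-21803800, 573) ≈ -38052.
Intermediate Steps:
b = Rational(16342, 1705) (b = Add(9, Add(Mul(-4, Pow(-110, -1)), Mul(-34, Pow(-62, -1)))) = Add(9, Add(Mul(-4, Rational(-1, 110)), Mul(-34, Rational(-1, 62)))) = Add(9, Add(Rational(2, 55), Rational(17, 31))) = Add(9, Rational(997, 1705)) = Rational(16342, 1705) ≈ 9.5847)
d = 25 (d = Add(0, 25) = 25)
Function('p')(t, R) = Rational(4, 573) (Function('p')(t, R) = Mul(4, Pow(Add(-3, Pow(Add(-1, 25), 2)), -1)) = Mul(4, Pow(Add(-3, Pow(24, 2)), -1)) = Mul(4, Pow(Add(-3, 576), -1)) = Mul(4, Pow(573, -1)) = Mul(4, Rational(1, 573)) = Rational(4, 573))
Add(-38052, Mul(-1, Function('p')(b, Add(-43, 97)))) = Add(-38052, Mul(-1, Rational(4, 573))) = Add(-38052, Rational(-4, 573)) = Rational(-21803800, 573)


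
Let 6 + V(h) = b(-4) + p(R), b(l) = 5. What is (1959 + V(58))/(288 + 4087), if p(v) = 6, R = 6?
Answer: 1964/4375 ≈ 0.44891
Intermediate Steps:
V(h) = 5 (V(h) = -6 + (5 + 6) = -6 + 11 = 5)
(1959 + V(58))/(288 + 4087) = (1959 + 5)/(288 + 4087) = 1964/4375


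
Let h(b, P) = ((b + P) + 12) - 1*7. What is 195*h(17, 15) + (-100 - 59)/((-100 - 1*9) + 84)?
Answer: 180534/25 ≈ 7221.4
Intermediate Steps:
h(b, P) = 5 + P + b (h(b, P) = ((P + b) + 12) - 7 = (12 + P + b) - 7 = 5 + P + b)
195*h(17, 15) + (-100 - 59)/((-100 - 1*9) + 84) = 195*(5 + 15 + 17) + (-100 - 59)/((-100 - 1*9) + 84) = 195*37 - 159/((-100 - 9) + 84) = 7215 - 159/(-109 + 84) = 7215 - 159/(-25) = 7215 - 159*(-1/25) = 7215 + 159/25 = 180534/25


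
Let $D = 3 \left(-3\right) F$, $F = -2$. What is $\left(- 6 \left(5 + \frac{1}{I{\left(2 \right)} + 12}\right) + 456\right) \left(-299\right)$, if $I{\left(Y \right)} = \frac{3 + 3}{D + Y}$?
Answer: $- \frac{5216354}{41} \approx -1.2723 \cdot 10^{5}$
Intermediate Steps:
$D = 18$ ($D = 3 \left(-3\right) \left(-2\right) = \left(-9\right) \left(-2\right) = 18$)
$I{\left(Y \right)} = \frac{6}{18 + Y}$ ($I{\left(Y \right)} = \frac{3 + 3}{18 + Y} = \frac{6}{18 + Y}$)
$\left(- 6 \left(5 + \frac{1}{I{\left(2 \right)} + 12}\right) + 456\right) \left(-299\right) = \left(- 6 \left(5 + \frac{1}{\frac{6}{18 + 2} + 12}\right) + 456\right) \left(-299\right) = \left(- 6 \left(5 + \frac{1}{\frac{6}{20} + 12}\right) + 456\right) \left(-299\right) = \left(- 6 \left(5 + \frac{1}{6 \cdot \frac{1}{20} + 12}\right) + 456\right) \left(-299\right) = \left(- 6 \left(5 + \frac{1}{\frac{3}{10} + 12}\right) + 456\right) \left(-299\right) = \left(- 6 \left(5 + \frac{1}{\frac{123}{10}}\right) + 456\right) \left(-299\right) = \left(- 6 \left(5 + \frac{10}{123}\right) + 456\right) \left(-299\right) = \left(\left(-6\right) \frac{625}{123} + 456\right) \left(-299\right) = \left(- \frac{1250}{41} + 456\right) \left(-299\right) = \frac{17446}{41} \left(-299\right) = - \frac{5216354}{41}$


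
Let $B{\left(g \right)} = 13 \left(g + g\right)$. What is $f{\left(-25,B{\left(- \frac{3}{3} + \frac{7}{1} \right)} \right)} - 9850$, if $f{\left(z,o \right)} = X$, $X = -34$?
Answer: $-9884$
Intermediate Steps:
$B{\left(g \right)} = 26 g$ ($B{\left(g \right)} = 13 \cdot 2 g = 26 g$)
$f{\left(z,o \right)} = -34$
$f{\left(-25,B{\left(- \frac{3}{3} + \frac{7}{1} \right)} \right)} - 9850 = -34 - 9850 = -9884$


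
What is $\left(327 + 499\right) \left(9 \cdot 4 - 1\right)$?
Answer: $28910$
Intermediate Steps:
$\left(327 + 499\right) \left(9 \cdot 4 - 1\right) = 826 \left(36 - 1\right) = 826 \cdot 35 = 28910$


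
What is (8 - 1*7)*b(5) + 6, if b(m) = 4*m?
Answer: 26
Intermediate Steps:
(8 - 1*7)*b(5) + 6 = (8 - 1*7)*(4*5) + 6 = (8 - 7)*20 + 6 = 1*20 + 6 = 20 + 6 = 26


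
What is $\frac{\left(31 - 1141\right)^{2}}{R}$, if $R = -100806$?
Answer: $- \frac{205350}{16801} \approx -12.222$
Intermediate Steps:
$\frac{\left(31 - 1141\right)^{2}}{R} = \frac{\left(31 - 1141\right)^{2}}{-100806} = \left(-1110\right)^{2} \left(- \frac{1}{100806}\right) = 1232100 \left(- \frac{1}{100806}\right) = - \frac{205350}{16801}$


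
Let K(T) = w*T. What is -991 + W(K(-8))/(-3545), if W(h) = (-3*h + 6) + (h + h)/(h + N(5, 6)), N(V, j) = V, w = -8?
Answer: -242390849/244605 ≈ -990.95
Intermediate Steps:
K(T) = -8*T
W(h) = 6 - 3*h + 2*h/(5 + h) (W(h) = (-3*h + 6) + (h + h)/(h + 5) = (6 - 3*h) + (2*h)/(5 + h) = (6 - 3*h) + 2*h/(5 + h) = 6 - 3*h + 2*h/(5 + h))
-991 + W(K(-8))/(-3545) = -991 + ((30 - (-56)*(-8) - 3*(-8*(-8))²)/(5 - 8*(-8)))/(-3545) = -991 + ((30 - 7*64 - 3*64²)/(5 + 64))*(-1/3545) = -991 + ((30 - 448 - 3*4096)/69)*(-1/3545) = -991 + ((30 - 448 - 12288)/69)*(-1/3545) = -991 + ((1/69)*(-12706))*(-1/3545) = -991 - 12706/69*(-1/3545) = -991 + 12706/244605 = -242390849/244605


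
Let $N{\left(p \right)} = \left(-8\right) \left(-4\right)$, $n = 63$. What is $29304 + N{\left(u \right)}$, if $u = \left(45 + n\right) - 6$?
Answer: $29336$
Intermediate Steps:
$u = 102$ ($u = \left(45 + 63\right) - 6 = 108 - 6 = 102$)
$N{\left(p \right)} = 32$
$29304 + N{\left(u \right)} = 29304 + 32 = 29336$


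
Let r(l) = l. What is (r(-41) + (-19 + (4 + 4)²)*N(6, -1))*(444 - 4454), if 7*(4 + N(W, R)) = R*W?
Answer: 7286170/7 ≈ 1.0409e+6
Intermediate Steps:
N(W, R) = -4 + R*W/7 (N(W, R) = -4 + (R*W)/7 = -4 + R*W/7)
(r(-41) + (-19 + (4 + 4)²)*N(6, -1))*(444 - 4454) = (-41 + (-19 + (4 + 4)²)*(-4 + (⅐)*(-1)*6))*(444 - 4454) = (-41 + (-19 + 8²)*(-4 - 6/7))*(-4010) = (-41 + (-19 + 64)*(-34/7))*(-4010) = (-41 + 45*(-34/7))*(-4010) = (-41 - 1530/7)*(-4010) = -1817/7*(-4010) = 7286170/7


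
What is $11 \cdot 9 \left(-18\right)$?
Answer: $-1782$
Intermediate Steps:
$11 \cdot 9 \left(-18\right) = 99 \left(-18\right) = -1782$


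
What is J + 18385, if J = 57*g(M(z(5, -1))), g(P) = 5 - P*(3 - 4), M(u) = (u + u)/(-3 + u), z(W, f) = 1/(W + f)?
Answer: 205256/11 ≈ 18660.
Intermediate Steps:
M(u) = 2*u/(-3 + u) (M(u) = (2*u)/(-3 + u) = 2*u/(-3 + u))
g(P) = 5 + P (g(P) = 5 - P*(-1) = 5 - (-1)*P = 5 + P)
J = 3021/11 (J = 57*(5 + 2/((5 - 1)*(-3 + 1/(5 - 1)))) = 57*(5 + 2/(4*(-3 + 1/4))) = 57*(5 + 2*(1/4)/(-3 + 1/4)) = 57*(5 + 2*(1/4)/(-11/4)) = 57*(5 + 2*(1/4)*(-4/11)) = 57*(5 - 2/11) = 57*(53/11) = 3021/11 ≈ 274.64)
J + 18385 = 3021/11 + 18385 = 205256/11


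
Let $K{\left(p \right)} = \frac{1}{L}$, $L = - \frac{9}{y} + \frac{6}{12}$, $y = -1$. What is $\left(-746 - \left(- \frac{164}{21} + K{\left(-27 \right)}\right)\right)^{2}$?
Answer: $\frac{86777376400}{159201} \approx 5.4508 \cdot 10^{5}$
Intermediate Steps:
$L = \frac{19}{2}$ ($L = - \frac{9}{-1} + \frac{6}{12} = \left(-9\right) \left(-1\right) + 6 \cdot \frac{1}{12} = 9 + \frac{1}{2} = \frac{19}{2} \approx 9.5$)
$K{\left(p \right)} = \frac{2}{19}$ ($K{\left(p \right)} = \frac{1}{\frac{19}{2}} = \frac{2}{19}$)
$\left(-746 - \left(- \frac{164}{21} + K{\left(-27 \right)}\right)\right)^{2} = \left(-746 + \left(\frac{328}{42} - \frac{2}{19}\right)\right)^{2} = \left(-746 + \left(328 \cdot \frac{1}{42} - \frac{2}{19}\right)\right)^{2} = \left(-746 + \left(\frac{164}{21} - \frac{2}{19}\right)\right)^{2} = \left(-746 + \frac{3074}{399}\right)^{2} = \left(- \frac{294580}{399}\right)^{2} = \frac{86777376400}{159201}$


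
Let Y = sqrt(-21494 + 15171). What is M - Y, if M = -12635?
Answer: -12635 - I*sqrt(6323) ≈ -12635.0 - 79.517*I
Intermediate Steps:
Y = I*sqrt(6323) (Y = sqrt(-6323) = I*sqrt(6323) ≈ 79.517*I)
M - Y = -12635 - I*sqrt(6323)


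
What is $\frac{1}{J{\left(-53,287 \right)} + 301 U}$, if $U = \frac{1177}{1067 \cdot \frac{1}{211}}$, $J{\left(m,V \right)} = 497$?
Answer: $\frac{97}{6843886} \approx 1.4173 \cdot 10^{-5}$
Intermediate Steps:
$U = \frac{22577}{97}$ ($U = \frac{1177}{1067 \cdot \frac{1}{211}} = \frac{1177}{\frac{1067}{211}} = 1177 \cdot \frac{211}{1067} = \frac{22577}{97} \approx 232.75$)
$\frac{1}{J{\left(-53,287 \right)} + 301 U} = \frac{1}{497 + 301 \cdot \frac{22577}{97}} = \frac{1}{497 + \frac{6795677}{97}} = \frac{1}{\frac{6843886}{97}} = \frac{97}{6843886}$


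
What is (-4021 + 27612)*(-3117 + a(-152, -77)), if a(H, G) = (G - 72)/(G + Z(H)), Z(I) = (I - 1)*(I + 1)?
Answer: -1693177757881/23026 ≈ -7.3533e+7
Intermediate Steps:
Z(I) = (1 + I)*(-1 + I) (Z(I) = (-1 + I)*(1 + I) = (1 + I)*(-1 + I))
a(H, G) = (-72 + G)/(-1 + G + H²) (a(H, G) = (G - 72)/(G + (-1 + H²)) = (-72 + G)/(-1 + G + H²))
(-4021 + 27612)*(-3117 + a(-152, -77)) = (-4021 + 27612)*(-3117 + (-72 - 77)/(-1 - 77 + (-152)²)) = 23591*(-3117 - 149/(-1 - 77 + 23104)) = 23591*(-3117 - 149/23026) = 23591*(-71772191/23026) = -1693177757881/23026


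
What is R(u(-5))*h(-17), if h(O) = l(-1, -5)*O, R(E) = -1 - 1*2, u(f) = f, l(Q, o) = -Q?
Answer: 51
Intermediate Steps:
R(E) = -3 (R(E) = -1 - 2 = -3)
h(O) = O (h(O) = (-1*(-1))*O = 1*O = O)
R(u(-5))*h(-17) = -3*(-17) = 51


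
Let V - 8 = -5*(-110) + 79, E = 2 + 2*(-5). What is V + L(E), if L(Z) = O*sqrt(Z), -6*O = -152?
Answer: 637 + 152*I*sqrt(2)/3 ≈ 637.0 + 71.653*I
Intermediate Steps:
E = -8 (E = 2 - 10 = -8)
O = 76/3 (O = -1/6*(-152) = 76/3 ≈ 25.333)
L(Z) = 76*sqrt(Z)/3
V = 637 (V = 8 + (-5*(-110) + 79) = 8 + (550 + 79) = 8 + 629 = 637)
V + L(E) = 637 + 76*sqrt(-8)/3 = 637 + 76*(2*I*sqrt(2))/3 = 637 + 152*I*sqrt(2)/3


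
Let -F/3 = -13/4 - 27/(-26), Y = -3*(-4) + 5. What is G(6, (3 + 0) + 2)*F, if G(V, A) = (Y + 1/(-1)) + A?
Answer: 7245/52 ≈ 139.33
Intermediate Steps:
Y = 17 (Y = 12 + 5 = 17)
G(V, A) = 16 + A (G(V, A) = (17 + 1/(-1)) + A = (17 - 1) + A = 16 + A)
F = 345/52 (F = -3*(-13/4 - 27/(-26)) = -3*(-13*1/4 - 27*(-1/26)) = -3*(-13/4 + 27/26) = -3*(-115/52) = 345/52 ≈ 6.6346)
G(6, (3 + 0) + 2)*F = (16 + ((3 + 0) + 2))*(345/52) = (16 + (3 + 2))*(345/52) = (16 + 5)*(345/52) = 21*(345/52) = 7245/52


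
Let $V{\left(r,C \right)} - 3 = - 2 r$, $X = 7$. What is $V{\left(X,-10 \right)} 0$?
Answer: $0$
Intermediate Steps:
$V{\left(r,C \right)} = 3 - 2 r$
$V{\left(X,-10 \right)} 0 = \left(3 - 14\right) 0 = \left(-11\right) 0 = 0$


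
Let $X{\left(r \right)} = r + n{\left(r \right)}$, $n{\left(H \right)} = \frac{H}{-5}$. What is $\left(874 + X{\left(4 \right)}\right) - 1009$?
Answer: $- \frac{659}{5} \approx -131.8$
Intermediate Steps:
$n{\left(H \right)} = - \frac{H}{5}$ ($n{\left(H \right)} = H \left(- \frac{1}{5}\right) = - \frac{H}{5}$)
$X{\left(r \right)} = \frac{4 r}{5}$ ($X{\left(r \right)} = r - \frac{r}{5} = \frac{4 r}{5}$)
$\left(874 + X{\left(4 \right)}\right) - 1009 = \left(874 + \frac{4}{5} \cdot 4\right) - 1009 = \left(874 + \frac{16}{5}\right) - 1009 = \frac{4386}{5} - 1009 = - \frac{659}{5}$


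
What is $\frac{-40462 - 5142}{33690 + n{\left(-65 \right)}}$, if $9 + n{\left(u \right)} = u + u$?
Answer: $- \frac{45604}{33551} \approx -1.3592$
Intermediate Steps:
$n{\left(u \right)} = -9 + 2 u$ ($n{\left(u \right)} = -9 + \left(u + u\right) = -9 + 2 u$)
$\frac{-40462 - 5142}{33690 + n{\left(-65 \right)}} = \frac{-40462 - 5142}{33690 + \left(-9 + 2 \left(-65\right)\right)} = - \frac{45604}{33690 - 139} = - \frac{45604}{33551}$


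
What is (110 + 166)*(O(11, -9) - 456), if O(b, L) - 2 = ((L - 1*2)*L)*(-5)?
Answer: -261924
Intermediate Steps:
O(b, L) = 2 - 5*L*(-2 + L) (O(b, L) = 2 + ((L - 1*2)*L)*(-5) = 2 + ((L - 2)*L)*(-5) = 2 + ((-2 + L)*L)*(-5) = 2 + (L*(-2 + L))*(-5) = 2 - 5*L*(-2 + L))
(110 + 166)*(O(11, -9) - 456) = (110 + 166)*((2 - 5*(-9)² + 10*(-9)) - 456) = 276*((2 - 5*81 - 90) - 456) = 276*((2 - 405 - 90) - 456) = 276*(-493 - 456) = 276*(-949) = -261924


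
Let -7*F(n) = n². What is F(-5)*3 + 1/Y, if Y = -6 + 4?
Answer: -157/14 ≈ -11.214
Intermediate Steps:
Y = -2
F(n) = -n²/7
F(-5)*3 + 1/Y = -⅐*(-5)²*3 + 1/(-2) = -⅐*25*3 - ½ = -25/7*3 - ½ = -75/7 - ½ = -157/14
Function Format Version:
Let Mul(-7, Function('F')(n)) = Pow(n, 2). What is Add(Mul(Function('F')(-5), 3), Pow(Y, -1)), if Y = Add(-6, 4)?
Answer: Rational(-157, 14) ≈ -11.214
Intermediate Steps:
Y = -2
Function('F')(n) = Mul(Rational(-1, 7), Pow(n, 2))
Add(Mul(Function('F')(-5), 3), Pow(Y, -1)) = Add(Mul(Mul(Rational(-1, 7), Pow(-5, 2)), 3), Pow(-2, -1)) = Add(Mul(Mul(Rational(-1, 7), 25), 3), Rational(-1, 2)) = Add(Mul(Rational(-25, 7), 3), Rational(-1, 2)) = Add(Rational(-75, 7), Rational(-1, 2)) = Rational(-157, 14)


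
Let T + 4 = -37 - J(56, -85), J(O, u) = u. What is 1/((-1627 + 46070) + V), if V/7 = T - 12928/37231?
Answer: 37231/1666033985 ≈ 2.2347e-5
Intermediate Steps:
T = 44 (T = -4 + (-37 - 1*(-85)) = -4 + (-37 + 85) = -4 + 48 = 44)
V = 11376652/37231 (V = 7*(44 - 12928/37231) = 7*(1625236/37231) = 11376652/37231 ≈ 305.57)
1/((-1627 + 46070) + V) = 1/((-1627 + 46070) + 11376652/37231) = 1/(44443 + 11376652/37231) = 1/(1666033985/37231) = 37231/1666033985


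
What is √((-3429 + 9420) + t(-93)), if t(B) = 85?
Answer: 14*√31 ≈ 77.949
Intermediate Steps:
√((-3429 + 9420) + t(-93)) = √((-3429 + 9420) + 85) = √(5991 + 85) = √6076 = 14*√31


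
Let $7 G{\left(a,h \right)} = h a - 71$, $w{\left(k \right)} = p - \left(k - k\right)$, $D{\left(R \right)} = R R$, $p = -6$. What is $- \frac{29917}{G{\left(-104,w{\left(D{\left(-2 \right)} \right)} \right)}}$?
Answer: $- \frac{29917}{79} \approx -378.7$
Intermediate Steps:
$D{\left(R \right)} = R^{2}$
$w{\left(k \right)} = -6$ ($w{\left(k \right)} = -6 - \left(k - k\right) = -6 - 0 = -6 + 0 = -6$)
$G{\left(a,h \right)} = - \frac{71}{7} + \frac{a h}{7}$ ($G{\left(a,h \right)} = \frac{h a - 71}{7} = \frac{a h - 71}{7} = \frac{-71 + a h}{7} = - \frac{71}{7} + \frac{a h}{7}$)
$- \frac{29917}{G{\left(-104,w{\left(D{\left(-2 \right)} \right)} \right)}} = - \frac{29917}{- \frac{71}{7} + \frac{1}{7} \left(-104\right) \left(-6\right)} = - \frac{29917}{- \frac{71}{7} + \frac{624}{7}} = - \frac{29917}{79}$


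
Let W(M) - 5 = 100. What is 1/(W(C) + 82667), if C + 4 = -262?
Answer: 1/82772 ≈ 1.2081e-5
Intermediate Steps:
C = -266 (C = -4 - 262 = -266)
W(M) = 105 (W(M) = 5 + 100 = 105)
1/(W(C) + 82667) = 1/(105 + 82667) = 1/82772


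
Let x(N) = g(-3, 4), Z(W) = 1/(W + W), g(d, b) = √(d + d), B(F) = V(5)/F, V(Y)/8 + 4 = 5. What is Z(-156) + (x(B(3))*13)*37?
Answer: -1/312 + 481*I*√6 ≈ -0.0032051 + 1178.2*I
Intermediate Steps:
V(Y) = 8 (V(Y) = -32 + 8*5 = -32 + 40 = 8)
B(F) = 8/F
g(d, b) = √2*√d (g(d, b) = √(2*d) = √2*√d)
Z(W) = 1/(2*W)
x(N) = I*√6 (x(N) = √2*√(-3) = √2*(I*√3) = I*√6)
Z(-156) + (x(B(3))*13)*37 = (½)/(-156) + ((I*√6)*13)*37 = (½)*(-1/156) + (13*I*√6)*37 = -1/312 + 481*I*√6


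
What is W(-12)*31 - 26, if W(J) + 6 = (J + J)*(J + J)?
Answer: 17644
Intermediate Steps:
W(J) = -6 + 4*J² (W(J) = -6 + (J + J)*(J + J) = -6 + (2*J)*(2*J) = -6 + 4*J²)
W(-12)*31 - 26 = (-6 + 4*(-12)²)*31 - 26 = (-6 + 4*144)*31 - 26 = (-6 + 576)*31 - 26 = 570*31 - 26 = 17670 - 26 = 17644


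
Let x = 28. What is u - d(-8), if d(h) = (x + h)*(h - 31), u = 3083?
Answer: 3863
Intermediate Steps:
d(h) = (-31 + h)*(28 + h) (d(h) = (28 + h)*(h - 31) = (28 + h)*(-31 + h) = (-31 + h)*(28 + h))
u - d(-8) = 3083 - (-868 + (-8)² - 3*(-8)) = 3083 - (-868 + 64 + 24) = 3083 - 1*(-780) = 3083 + 780 = 3863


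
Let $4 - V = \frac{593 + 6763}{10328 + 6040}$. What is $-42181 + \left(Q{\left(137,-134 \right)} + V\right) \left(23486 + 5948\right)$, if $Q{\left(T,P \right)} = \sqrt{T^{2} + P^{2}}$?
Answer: $\frac{42506989}{682} + 147170 \sqrt{1469} \approx 5.703 \cdot 10^{6}$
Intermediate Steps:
$V = \frac{4843}{1364}$ ($V = 4 - \frac{593 + 6763}{10328 + 6040} = 4 - \frac{7356}{16368} = 4 - 7356 \cdot \frac{1}{16368} = 4 - \frac{613}{1364} = \frac{4843}{1364} \approx 3.5506$)
$Q{\left(T,P \right)} = \sqrt{P^{2} + T^{2}}$
$-42181 + \left(Q{\left(137,-134 \right)} + V\right) \left(23486 + 5948\right) = -42181 + \left(\sqrt{\left(-134\right)^{2} + 137^{2}} + \frac{4843}{1364}\right) \left(23486 + 5948\right) = -42181 + \left(\sqrt{17956 + 18769} + \frac{4843}{1364}\right) 29434 = -42181 + \left(\sqrt{36725} + \frac{4843}{1364}\right) 29434 = -42181 + \left(5 \sqrt{1469} + \frac{4843}{1364}\right) 29434 = -42181 + \left(\frac{4843}{1364} + 5 \sqrt{1469}\right) 29434 = -42181 + \left(\frac{71274431}{682} + 147170 \sqrt{1469}\right) = \frac{42506989}{682} + 147170 \sqrt{1469}$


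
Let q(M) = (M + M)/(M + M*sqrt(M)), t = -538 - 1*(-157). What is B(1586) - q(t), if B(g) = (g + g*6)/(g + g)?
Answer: 1335/382 + I*sqrt(381)/191 ≈ 3.4948 + 0.10219*I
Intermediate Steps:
t = -381 (t = -538 + 157 = -381)
q(M) = 2*M/(M + M**(3/2)) (q(M) = (2*M)/(M + M**(3/2)) = 2*M/(M + M**(3/2)))
B(g) = 7/2 (B(g) = (g + 6*g)/((2*g)) = (7*g)*(1/(2*g)) = 7/2)
B(1586) - q(t) = 7/2 - 2*(-381)/(-381 + (-381)**(3/2)) = 7/2 - 2*(-381)/(-381 - 381*I*sqrt(381)) = 7/2 - (-762)/(-381 - 381*I*sqrt(381)) = 7/2 + 762/(-381 - 381*I*sqrt(381))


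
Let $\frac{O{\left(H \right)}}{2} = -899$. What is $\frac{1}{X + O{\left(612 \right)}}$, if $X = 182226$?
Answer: $\frac{1}{180428} \approx 5.5424 \cdot 10^{-6}$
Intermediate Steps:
$O{\left(H \right)} = -1798$ ($O{\left(H \right)} = 2 \left(-899\right) = -1798$)
$\frac{1}{X + O{\left(612 \right)}} = \frac{1}{182226 - 1798} = \frac{1}{180428}$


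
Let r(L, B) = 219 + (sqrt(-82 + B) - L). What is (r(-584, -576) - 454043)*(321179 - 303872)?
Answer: -7844224680 + 17307*I*sqrt(658) ≈ -7.8442e+9 + 4.4395e+5*I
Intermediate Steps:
r(L, B) = 219 + sqrt(-82 + B) - L
(r(-584, -576) - 454043)*(321179 - 303872) = ((219 + sqrt(-82 - 576) - 1*(-584)) - 454043)*(321179 - 303872) = ((219 + sqrt(-658) + 584) - 454043)*17307 = ((219 + I*sqrt(658) + 584) - 454043)*17307 = ((803 + I*sqrt(658)) - 454043)*17307 = (-453240 + I*sqrt(658))*17307 = -7844224680 + 17307*I*sqrt(658)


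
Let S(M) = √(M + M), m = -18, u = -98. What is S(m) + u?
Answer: -98 + 6*I ≈ -98.0 + 6.0*I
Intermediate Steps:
S(M) = √2*√M (S(M) = √(2*M) = √2*√M)
S(m) + u = √2*√(-18) - 98 = √2*(3*I*√2) - 98 = 6*I - 98 = -98 + 6*I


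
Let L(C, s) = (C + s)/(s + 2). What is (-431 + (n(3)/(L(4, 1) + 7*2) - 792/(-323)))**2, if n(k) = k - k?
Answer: 19160373241/104329 ≈ 1.8365e+5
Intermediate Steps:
L(C, s) = (C + s)/(2 + s)
n(k) = 0
(-431 + (n(3)/(L(4, 1) + 7*2) - 792/(-323)))**2 = (-431 + (0/((4 + 1)/(2 + 1) + 7*2) - 792/(-323)))**2 = (-431 + (0/(5/3 + 14) - 792*(-1/323)))**2 = (-431 + (0/((1/3)*5 + 14) + 792/323))**2 = (-431 + (0/(5/3 + 14) + 792/323))**2 = (-431 + (0/(47/3) + 792/323))**2 = (-431 + (0*(3/47) + 792/323))**2 = (-431 + (0 + 792/323))**2 = (-431 + 792/323)**2 = (-138421/323)**2 = 19160373241/104329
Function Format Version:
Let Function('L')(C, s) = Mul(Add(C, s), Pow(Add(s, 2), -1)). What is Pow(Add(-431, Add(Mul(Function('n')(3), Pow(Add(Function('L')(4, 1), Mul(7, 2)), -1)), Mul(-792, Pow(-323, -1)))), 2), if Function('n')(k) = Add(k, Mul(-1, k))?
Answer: Rational(19160373241, 104329) ≈ 1.8365e+5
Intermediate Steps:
Function('L')(C, s) = Mul(Pow(Add(2, s), -1), Add(C, s)) (Function('L')(C, s) = Mul(Add(C, s), Pow(Add(2, s), -1)) = Mul(Pow(Add(2, s), -1), Add(C, s)))
Function('n')(k) = 0
Pow(Add(-431, Add(Mul(Function('n')(3), Pow(Add(Function('L')(4, 1), Mul(7, 2)), -1)), Mul(-792, Pow(-323, -1)))), 2) = Pow(Add(-431, Add(Mul(0, Pow(Add(Mul(Pow(Add(2, 1), -1), Add(4, 1)), Mul(7, 2)), -1)), Mul(-792, Pow(-323, -1)))), 2) = Pow(Add(-431, Add(Mul(0, Pow(Add(Mul(Pow(3, -1), 5), 14), -1)), Mul(-792, Rational(-1, 323)))), 2) = Pow(Add(-431, Add(Mul(0, Pow(Add(Mul(Rational(1, 3), 5), 14), -1)), Rational(792, 323))), 2) = Pow(Add(-431, Add(Mul(0, Pow(Add(Rational(5, 3), 14), -1)), Rational(792, 323))), 2) = Pow(Add(-431, Add(Mul(0, Pow(Rational(47, 3), -1)), Rational(792, 323))), 2) = Pow(Add(-431, Add(Mul(0, Rational(3, 47)), Rational(792, 323))), 2) = Pow(Add(-431, Add(0, Rational(792, 323))), 2) = Pow(Add(-431, Rational(792, 323)), 2) = Pow(Rational(-138421, 323), 2) = Rational(19160373241, 104329)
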